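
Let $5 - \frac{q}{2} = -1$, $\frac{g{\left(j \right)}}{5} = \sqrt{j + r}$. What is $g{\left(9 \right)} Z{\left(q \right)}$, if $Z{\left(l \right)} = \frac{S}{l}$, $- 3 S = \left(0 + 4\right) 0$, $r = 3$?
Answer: $0$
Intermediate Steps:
$g{\left(j \right)} = 5 \sqrt{3 + j}$ ($g{\left(j \right)} = 5 \sqrt{j + 3} = 5 \sqrt{3 + j}$)
$q = 12$ ($q = 10 - -2 = 10 + 2 = 12$)
$S = 0$ ($S = - \frac{\left(0 + 4\right) 0}{3} = - \frac{4 \cdot 0}{3} = \left(- \frac{1}{3}\right) 0 = 0$)
$Z{\left(l \right)} = 0$ ($Z{\left(l \right)} = \frac{0}{l} = 0$)
$g{\left(9 \right)} Z{\left(q \right)} = 5 \sqrt{3 + 9} \cdot 0 = 5 \sqrt{12} \cdot 0 = 5 \cdot 2 \sqrt{3} \cdot 0 = 10 \sqrt{3} \cdot 0 = 0$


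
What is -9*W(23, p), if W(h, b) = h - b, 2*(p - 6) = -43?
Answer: -693/2 ≈ -346.50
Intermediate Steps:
p = -31/2 (p = 6 + (1/2)*(-43) = 6 - 43/2 = -31/2 ≈ -15.500)
-9*W(23, p) = -9*(23 - 1*(-31/2)) = -9*(23 + 31/2) = -9*77/2 = -693/2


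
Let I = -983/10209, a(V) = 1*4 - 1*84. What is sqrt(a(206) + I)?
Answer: I*sqrt(8347929927)/10209 ≈ 8.9496*I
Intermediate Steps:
a(V) = -80 (a(V) = 4 - 84 = -80)
I = -983/10209 (I = -983*1/10209 = -983/10209 ≈ -0.096288)
sqrt(a(206) + I) = sqrt(-80 - 983/10209) = sqrt(-817703/10209) = I*sqrt(8347929927)/10209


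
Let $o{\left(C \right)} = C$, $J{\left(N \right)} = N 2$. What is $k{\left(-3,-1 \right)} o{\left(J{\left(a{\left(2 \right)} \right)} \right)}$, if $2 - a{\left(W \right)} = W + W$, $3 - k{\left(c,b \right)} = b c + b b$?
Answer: $4$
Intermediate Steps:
$k{\left(c,b \right)} = 3 - b^{2} - b c$ ($k{\left(c,b \right)} = 3 - \left(b c + b b\right) = 3 - \left(b c + b^{2}\right) = 3 - \left(b^{2} + b c\right) = 3 - b^{2} - b c$)
$a{\left(W \right)} = 2 - 2 W$ ($a{\left(W \right)} = 2 - \left(W + W\right) = 2 - 2 W$)
$J{\left(N \right)} = 2 N$
$k{\left(-3,-1 \right)} o{\left(J{\left(a{\left(2 \right)} \right)} \right)} = \left(3 - \left(-1\right)^{2} - \left(-1\right) \left(-3\right)\right) 2 \left(2 - 4\right) = \left(3 - 1 - 3\right) 2 \left(2 - 4\right) = \left(3 - 1 - 3\right) 2 \left(-2\right) = \left(-1\right) \left(-4\right) = 4$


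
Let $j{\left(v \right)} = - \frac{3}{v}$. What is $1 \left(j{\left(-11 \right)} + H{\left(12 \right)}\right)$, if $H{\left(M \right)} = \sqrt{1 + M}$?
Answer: $\frac{3}{11} + \sqrt{13} \approx 3.8783$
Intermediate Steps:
$1 \left(j{\left(-11 \right)} + H{\left(12 \right)}\right) = 1 \left(- \frac{3}{-11} + \sqrt{1 + 12}\right) = 1 \left(\left(-3\right) \left(- \frac{1}{11}\right) + \sqrt{13}\right) = 1 \left(\frac{3}{11} + \sqrt{13}\right) = \frac{3}{11} + \sqrt{13}$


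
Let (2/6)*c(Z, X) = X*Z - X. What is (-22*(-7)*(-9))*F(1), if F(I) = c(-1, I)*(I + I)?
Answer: 16632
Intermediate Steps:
c(Z, X) = -3*X + 3*X*Z (c(Z, X) = 3*(X*Z - X) = 3*(-X + X*Z) = -3*X + 3*X*Z)
F(I) = -12*I² (F(I) = (3*I*(-1 - 1))*(I + I) = (3*I*(-2))*(2*I) = (-6*I)*(2*I) = -12*I²)
(-22*(-7)*(-9))*F(1) = (-22*(-7)*(-9))*(-12*1²) = (154*(-9))*(-12*1) = -1386*(-12) = 16632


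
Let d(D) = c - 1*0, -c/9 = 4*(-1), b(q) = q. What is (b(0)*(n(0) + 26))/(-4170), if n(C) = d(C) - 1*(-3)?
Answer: 0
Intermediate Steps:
c = 36 (c = -36*(-1) = -9*(-4) = 36)
d(D) = 36 (d(D) = 36 - 1*0 = 36 + 0 = 36)
n(C) = 39 (n(C) = 36 - 1*(-3) = 36 + 3 = 39)
(b(0)*(n(0) + 26))/(-4170) = (0*(39 + 26))/(-4170) = (0*65)*(-1/4170) = 0*(-1/4170) = 0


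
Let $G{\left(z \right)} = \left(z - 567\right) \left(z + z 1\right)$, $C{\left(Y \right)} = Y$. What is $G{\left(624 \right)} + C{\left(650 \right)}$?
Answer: $71786$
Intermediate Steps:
$G{\left(z \right)} = 2 z \left(-567 + z\right)$ ($G{\left(z \right)} = \left(-567 + z\right) \left(z + z\right) = \left(-567 + z\right) 2 z = 2 z \left(-567 + z\right)$)
$G{\left(624 \right)} + C{\left(650 \right)} = 2 \cdot 624 \left(-567 + 624\right) + 650 = 2 \cdot 624 \cdot 57 + 650 = 71136 + 650 = 71786$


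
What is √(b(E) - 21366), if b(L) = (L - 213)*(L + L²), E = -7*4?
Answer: 3*I*√22618 ≈ 451.18*I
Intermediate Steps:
E = -28
b(L) = (-213 + L)*(L + L²)
√(b(E) - 21366) = √(-28*(-213 + (-28)² - 212*(-28)) - 21366) = √(-28*(-213 + 784 + 5936) - 21366) = √(-28*6507 - 21366) = √(-182196 - 21366) = √(-203562) = 3*I*√22618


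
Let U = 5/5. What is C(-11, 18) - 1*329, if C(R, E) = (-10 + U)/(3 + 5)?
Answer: -2641/8 ≈ -330.13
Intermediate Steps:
U = 1 (U = 5*(1/5) = 1)
C(R, E) = -9/8 (C(R, E) = (-10 + 1)/(3 + 5) = -9/8)
C(-11, 18) - 1*329 = -9/8 - 1*329 = -9/8 - 329 = -2641/8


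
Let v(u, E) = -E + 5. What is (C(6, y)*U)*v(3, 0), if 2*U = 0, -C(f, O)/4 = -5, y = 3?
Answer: 0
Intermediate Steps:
C(f, O) = 20 (C(f, O) = -4*(-5) = 20)
v(u, E) = 5 - E
U = 0 (U = (1/2)*0 = 0)
(C(6, y)*U)*v(3, 0) = (20*0)*(5 - 1*0) = 0*(5 + 0) = 0*5 = 0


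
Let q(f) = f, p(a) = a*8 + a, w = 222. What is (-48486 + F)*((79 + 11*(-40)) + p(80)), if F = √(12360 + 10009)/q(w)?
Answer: -17406474 + 359*√22369/222 ≈ -1.7406e+7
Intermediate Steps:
p(a) = 9*a (p(a) = 8*a + a = 9*a)
F = √22369/222 (F = √(12360 + 10009)/222 = √22369*(1/222) = √22369/222 ≈ 0.67371)
(-48486 + F)*((79 + 11*(-40)) + p(80)) = (-48486 + √22369/222)*((79 + 11*(-40)) + 9*80) = (-48486 + √22369/222)*((79 - 440) + 720) = (-48486 + √22369/222)*(-361 + 720) = (-48486 + √22369/222)*359 = -17406474 + 359*√22369/222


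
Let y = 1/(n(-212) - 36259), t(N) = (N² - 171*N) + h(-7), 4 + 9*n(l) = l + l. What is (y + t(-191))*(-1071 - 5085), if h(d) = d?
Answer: -139067016155136/326759 ≈ -4.2559e+8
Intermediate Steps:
n(l) = -4/9 + 2*l/9 (n(l) = -4/9 + (l + l)/9 = -4/9 + (2*l)/9 = -4/9 + 2*l/9)
t(N) = -7 + N² - 171*N (t(N) = (N² - 171*N) - 7 = -7 + N² - 171*N)
y = -9/326759 (y = 1/((-4/9 + (2/9)*(-212)) - 36259) = 1/((-4/9 - 424/9) - 36259) = 1/(-428/9 - 36259) = 1/(-326759/9) = -9/326759 ≈ -2.7543e-5)
(y + t(-191))*(-1071 - 5085) = (-9/326759 + (-7 + (-191)² - 171*(-191)))*(-1071 - 5085) = (-9/326759 + (-7 + 36481 + 32661))*(-6156) = (-9/326759 + 69135)*(-6156) = (22590483456/326759)*(-6156) = -139067016155136/326759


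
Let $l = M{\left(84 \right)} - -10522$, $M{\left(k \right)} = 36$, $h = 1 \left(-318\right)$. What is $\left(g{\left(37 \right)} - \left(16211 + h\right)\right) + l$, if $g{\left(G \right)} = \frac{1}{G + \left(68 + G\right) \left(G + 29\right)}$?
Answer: $- \frac{37168944}{6967} \approx -5335.0$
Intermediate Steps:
$h = -318$
$g{\left(G \right)} = \frac{1}{G + \left(29 + G\right) \left(68 + G\right)}$ ($g{\left(G \right)} = \frac{1}{G + \left(68 + G\right) \left(29 + G\right)} = \frac{1}{G + \left(29 + G\right) \left(68 + G\right)}$)
$l = 10558$ ($l = 36 - -10522 = 36 + 10522 = 10558$)
$\left(g{\left(37 \right)} - \left(16211 + h\right)\right) + l = \left(\frac{1}{1972 + 37^{2} + 98 \cdot 37} - 15893\right) + 10558 = \left(\frac{1}{1972 + 1369 + 3626} + \left(-16211 + 318\right)\right) + 10558 = \left(\frac{1}{6967} - 15893\right) + 10558 = - \frac{110726530}{6967} + 10558 = - \frac{37168944}{6967}$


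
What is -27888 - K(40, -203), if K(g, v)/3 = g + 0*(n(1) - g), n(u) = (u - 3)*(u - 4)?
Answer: -28008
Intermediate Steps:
n(u) = (-4 + u)*(-3 + u) (n(u) = (-3 + u)*(-4 + u) = (-4 + u)*(-3 + u))
K(g, v) = 3*g (K(g, v) = 3*(g + 0*((12 + 1² - 7*1) - g)) = 3*(g + 0*((12 + 1 - 7) - g)) = 3*(g + 0*(6 - g)) = 3*(g + 0) = 3*g)
-27888 - K(40, -203) = -27888 - 3*40 = -27888 - 1*120 = -27888 - 120 = -28008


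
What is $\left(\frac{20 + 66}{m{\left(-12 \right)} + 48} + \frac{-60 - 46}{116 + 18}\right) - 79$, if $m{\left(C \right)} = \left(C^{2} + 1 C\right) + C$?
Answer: $- \frac{446183}{5628} \approx -79.279$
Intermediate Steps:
$m{\left(C \right)} = C^{2} + 2 C$ ($m{\left(C \right)} = \left(C^{2} + C\right) + C = \left(C + C^{2}\right) + C = C^{2} + 2 C$)
$\left(\frac{20 + 66}{m{\left(-12 \right)} + 48} + \frac{-60 - 46}{116 + 18}\right) - 79 = \left(\frac{20 + 66}{- 12 \left(2 - 12\right) + 48} + \frac{-60 - 46}{116 + 18}\right) - 79 = \left(\frac{86}{\left(-12\right) \left(-10\right) + 48} - \frac{106}{134}\right) - 79 = \left(\frac{86}{120 + 48} - \frac{53}{67}\right) - 79 = \left(\frac{86}{168} - \frac{53}{67}\right) - 79 = \left(86 \cdot \frac{1}{168} - \frac{53}{67}\right) - 79 = \left(\frac{43}{84} - \frac{53}{67}\right) - 79 = - \frac{1571}{5628} - 79 = - \frac{446183}{5628}$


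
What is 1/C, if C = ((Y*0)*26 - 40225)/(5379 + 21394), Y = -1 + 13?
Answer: -26773/40225 ≈ -0.66558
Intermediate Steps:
Y = 12
C = -40225/26773 (C = ((12*0)*26 - 40225)/(5379 + 21394) = (0*26 - 40225)/26773 = (0 - 40225)*(1/26773) = -40225*1/26773 = -40225/26773 ≈ -1.5024)
1/C = 1/(-40225/26773) = -26773/40225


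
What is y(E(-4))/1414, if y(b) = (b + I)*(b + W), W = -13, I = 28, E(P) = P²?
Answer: 66/707 ≈ 0.093352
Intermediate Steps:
y(b) = (-13 + b)*(28 + b) (y(b) = (b + 28)*(b - 13) = (28 + b)*(-13 + b) = (-13 + b)*(28 + b))
y(E(-4))/1414 = (-364 + ((-4)²)² + 15*(-4)²)/1414 = (-364 + 16² + 15*16)*(1/1414) = (-364 + 256 + 240)*(1/1414) = 132*(1/1414) = 66/707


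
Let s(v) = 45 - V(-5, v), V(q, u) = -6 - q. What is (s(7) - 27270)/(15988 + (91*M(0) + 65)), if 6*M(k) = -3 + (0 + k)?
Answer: -54448/32015 ≈ -1.7007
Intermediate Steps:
M(k) = -1/2 + k/6 (M(k) = (-3 + (0 + k))/6 = (-3 + k)/6 = -1/2 + k/6)
s(v) = 46 (s(v) = 45 - (-6 - 1*(-5)) = 45 - (-6 + 5) = 45 - 1*(-1) = 45 + 1 = 46)
(s(7) - 27270)/(15988 + (91*M(0) + 65)) = (46 - 27270)/(15988 + (91*(-1/2 + (1/6)*0) + 65)) = -27224/(15988 + (91*(-1/2 + 0) + 65)) = -27224/(15988 + (91*(-1/2) + 65)) = -27224/(15988 + (-91/2 + 65)) = -27224/(15988 + 39/2) = -27224/32015/2 = -27224*2/32015 = -54448/32015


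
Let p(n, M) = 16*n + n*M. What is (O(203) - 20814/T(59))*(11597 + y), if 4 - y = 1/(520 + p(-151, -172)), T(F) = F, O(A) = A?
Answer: -2468224249975/1420484 ≈ -1.7376e+6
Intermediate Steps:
p(n, M) = 16*n + M*n
y = 96303/24076 (y = 4 - 1/(520 - 151*(16 - 172)) = 4 - 1/(520 - 151*(-156)) = 4 - 1/(520 + 23556) = 4 - 1/24076 = 96303/24076 ≈ 4.0000)
(O(203) - 20814/T(59))*(11597 + y) = (203 - 20814/59)*(11597 + 96303/24076) = (203 - 20814*1/59)*(279305675/24076) = (203 - 20814/59)*(279305675/24076) = -8837/59*279305675/24076 = -2468224249975/1420484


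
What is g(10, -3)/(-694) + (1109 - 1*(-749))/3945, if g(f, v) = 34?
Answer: 577661/1368915 ≈ 0.42198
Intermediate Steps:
g(10, -3)/(-694) + (1109 - 1*(-749))/3945 = 34/(-694) + (1109 - 1*(-749))/3945 = 34*(-1/694) + (1109 + 749)*(1/3945) = -17/347 + 1858*(1/3945) = -17/347 + 1858/3945 = 577661/1368915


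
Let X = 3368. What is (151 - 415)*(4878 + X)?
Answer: -2176944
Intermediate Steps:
(151 - 415)*(4878 + X) = (151 - 415)*(4878 + 3368) = -264*8246 = -2176944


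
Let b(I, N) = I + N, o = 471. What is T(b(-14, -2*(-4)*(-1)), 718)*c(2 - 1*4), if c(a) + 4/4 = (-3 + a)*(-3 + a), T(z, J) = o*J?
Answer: 8116272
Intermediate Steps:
T(z, J) = 471*J
c(a) = -1 + (-3 + a)² (c(a) = -1 + (-3 + a)*(-3 + a) = -1 + (-3 + a)²)
T(b(-14, -2*(-4)*(-1)), 718)*c(2 - 1*4) = (471*718)*(-1 + (-3 + (2 - 1*4))²) = 338178*(-1 + (-3 + (2 - 4))²) = 338178*(-1 + (-3 - 2)²) = 338178*(-1 + (-5)²) = 338178*(-1 + 25) = 338178*24 = 8116272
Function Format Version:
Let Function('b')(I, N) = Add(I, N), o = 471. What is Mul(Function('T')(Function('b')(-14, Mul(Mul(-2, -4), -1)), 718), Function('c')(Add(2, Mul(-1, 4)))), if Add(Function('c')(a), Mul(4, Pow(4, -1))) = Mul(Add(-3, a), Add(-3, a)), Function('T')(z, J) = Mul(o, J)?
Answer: 8116272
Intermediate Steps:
Function('T')(z, J) = Mul(471, J)
Function('c')(a) = Add(-1, Pow(Add(-3, a), 2)) (Function('c')(a) = Add(-1, Mul(Add(-3, a), Add(-3, a))) = Add(-1, Pow(Add(-3, a), 2)))
Mul(Function('T')(Function('b')(-14, Mul(Mul(-2, -4), -1)), 718), Function('c')(Add(2, Mul(-1, 4)))) = Mul(Mul(471, 718), Add(-1, Pow(Add(-3, Add(2, Mul(-1, 4))), 2))) = Mul(338178, Add(-1, Pow(Add(-3, Add(2, -4)), 2))) = Mul(338178, Add(-1, Pow(Add(-3, -2), 2))) = Mul(338178, Add(-1, Pow(-5, 2))) = Mul(338178, Add(-1, 25)) = Mul(338178, 24) = 8116272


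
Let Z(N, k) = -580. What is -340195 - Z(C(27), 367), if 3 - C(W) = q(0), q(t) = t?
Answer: -339615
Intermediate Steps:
C(W) = 3 (C(W) = 3 - 1*0 = 3 + 0 = 3)
-340195 - Z(C(27), 367) = -340195 - 1*(-580) = -340195 + 580 = -339615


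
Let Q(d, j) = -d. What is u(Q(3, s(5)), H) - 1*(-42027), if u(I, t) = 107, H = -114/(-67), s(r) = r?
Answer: 42134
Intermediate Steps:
H = 114/67 (H = -114*(-1/67) = 114/67 ≈ 1.7015)
u(Q(3, s(5)), H) - 1*(-42027) = 107 - 1*(-42027) = 107 + 42027 = 42134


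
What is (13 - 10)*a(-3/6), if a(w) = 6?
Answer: 18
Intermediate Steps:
(13 - 10)*a(-3/6) = (13 - 10)*6 = 3*6 = 18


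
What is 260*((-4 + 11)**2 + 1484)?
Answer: 398580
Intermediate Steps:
260*((-4 + 11)**2 + 1484) = 260*(7**2 + 1484) = 260*(49 + 1484) = 260*1533 = 398580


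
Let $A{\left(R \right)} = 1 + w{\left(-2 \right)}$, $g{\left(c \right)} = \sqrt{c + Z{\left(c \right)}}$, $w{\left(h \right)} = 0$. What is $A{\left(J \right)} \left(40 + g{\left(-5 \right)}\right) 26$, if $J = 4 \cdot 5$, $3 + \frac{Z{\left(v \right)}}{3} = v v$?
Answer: $1040 + 26 \sqrt{61} \approx 1243.1$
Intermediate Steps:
$Z{\left(v \right)} = -9 + 3 v^{2}$ ($Z{\left(v \right)} = -9 + 3 v v = -9 + 3 v^{2}$)
$g{\left(c \right)} = \sqrt{-9 + c + 3 c^{2}}$ ($g{\left(c \right)} = \sqrt{c + \left(-9 + 3 c^{2}\right)} = \sqrt{-9 + c + 3 c^{2}}$)
$J = 20$
$A{\left(R \right)} = 1$ ($A{\left(R \right)} = 1 + 0 = 1$)
$A{\left(J \right)} \left(40 + g{\left(-5 \right)}\right) 26 = 1 \left(40 + \sqrt{-9 - 5 + 3 \left(-5\right)^{2}}\right) 26 = 1 \left(40 + \sqrt{-9 - 5 + 3 \cdot 25}\right) 26 = 1 \left(40 + \sqrt{-9 - 5 + 75}\right) 26 = 1 \left(40 + \sqrt{61}\right) 26 = 1 \left(1040 + 26 \sqrt{61}\right) = 1040 + 26 \sqrt{61}$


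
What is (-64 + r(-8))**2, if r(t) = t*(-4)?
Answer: 1024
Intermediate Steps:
r(t) = -4*t
(-64 + r(-8))**2 = (-64 - 4*(-8))**2 = (-64 + 32)**2 = (-32)**2 = 1024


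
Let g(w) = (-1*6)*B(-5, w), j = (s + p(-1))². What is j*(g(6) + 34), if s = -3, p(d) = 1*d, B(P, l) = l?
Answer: -32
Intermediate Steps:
p(d) = d
j = 16 (j = (-3 - 1)² = (-4)² = 16)
g(w) = -6*w (g(w) = (-1*6)*w = -6*w)
j*(g(6) + 34) = 16*(-6*6 + 34) = 16*(-36 + 34) = 16*(-2) = -32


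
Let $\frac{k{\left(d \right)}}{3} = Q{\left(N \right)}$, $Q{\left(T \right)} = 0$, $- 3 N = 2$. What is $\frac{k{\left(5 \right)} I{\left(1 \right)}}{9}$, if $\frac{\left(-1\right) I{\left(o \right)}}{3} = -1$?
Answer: $0$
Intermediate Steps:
$N = - \frac{2}{3}$ ($N = \left(- \frac{1}{3}\right) 2 = - \frac{2}{3} \approx -0.66667$)
$I{\left(o \right)} = 3$ ($I{\left(o \right)} = \left(-3\right) \left(-1\right) = 3$)
$k{\left(d \right)} = 0$ ($k{\left(d \right)} = 3 \cdot 0 = 0$)
$\frac{k{\left(5 \right)} I{\left(1 \right)}}{9} = \frac{0 \cdot 3}{9} = 0 \cdot \frac{1}{9} = 0$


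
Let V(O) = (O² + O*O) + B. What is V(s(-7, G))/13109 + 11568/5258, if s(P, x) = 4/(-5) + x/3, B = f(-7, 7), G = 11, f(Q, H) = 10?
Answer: 17075689892/7754301225 ≈ 2.2021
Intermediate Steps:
B = 10
s(P, x) = -⅘ + x/3 (s(P, x) = 4*(-⅕) + x*(⅓) = -⅘ + x/3)
V(O) = 10 + 2*O² (V(O) = (O² + O*O) + 10 = (O² + O²) + 10 = 2*O² + 10 = 10 + 2*O²)
V(s(-7, G))/13109 + 11568/5258 = (10 + 2*(-⅘ + (⅓)*11)²)/13109 + 11568/5258 = (10 + 2*(-⅘ + 11/3)²)*(1/13109) + 11568*(1/5258) = (10 + 2*(43/15)²)*(1/13109) + 5784/2629 = (10 + 2*(1849/225))*(1/13109) + 5784/2629 = (10 + 3698/225)*(1/13109) + 5784/2629 = (5948/225)*(1/13109) + 5784/2629 = 5948/2949525 + 5784/2629 = 17075689892/7754301225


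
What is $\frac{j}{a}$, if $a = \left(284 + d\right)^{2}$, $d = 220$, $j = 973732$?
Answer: $\frac{243433}{63504} \approx 3.8333$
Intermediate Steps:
$a = 254016$ ($a = \left(284 + 220\right)^{2} = 504^{2} = 254016$)
$\frac{j}{a} = \frac{973732}{254016} = 973732 \cdot \frac{1}{254016} = \frac{243433}{63504}$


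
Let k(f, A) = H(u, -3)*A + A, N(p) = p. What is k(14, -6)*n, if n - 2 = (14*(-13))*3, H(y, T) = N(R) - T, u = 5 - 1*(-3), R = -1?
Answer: 9792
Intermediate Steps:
u = 8 (u = 5 + 3 = 8)
H(y, T) = -1 - T
k(f, A) = 3*A (k(f, A) = (-1 - 1*(-3))*A + A = (-1 + 3)*A + A = 2*A + A = 3*A)
n = -544 (n = 2 + (14*(-13))*3 = 2 - 182*3 = 2 - 546 = -544)
k(14, -6)*n = (3*(-6))*(-544) = -18*(-544) = 9792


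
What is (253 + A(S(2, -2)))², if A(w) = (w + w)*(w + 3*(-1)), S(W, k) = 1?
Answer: 62001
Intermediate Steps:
A(w) = 2*w*(-3 + w) (A(w) = (2*w)*(w - 3) = (2*w)*(-3 + w) = 2*w*(-3 + w))
(253 + A(S(2, -2)))² = (253 + 2*1*(-3 + 1))² = (253 + 2*1*(-2))² = (253 - 4)² = 249² = 62001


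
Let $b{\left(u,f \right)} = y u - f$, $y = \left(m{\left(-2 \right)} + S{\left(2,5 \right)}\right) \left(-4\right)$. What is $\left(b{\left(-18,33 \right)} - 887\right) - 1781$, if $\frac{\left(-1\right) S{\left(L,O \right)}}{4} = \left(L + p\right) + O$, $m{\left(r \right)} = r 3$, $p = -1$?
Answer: $-4861$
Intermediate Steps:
$m{\left(r \right)} = 3 r$
$S{\left(L,O \right)} = 4 - 4 L - 4 O$ ($S{\left(L,O \right)} = - 4 \left(\left(L - 1\right) + O\right) = - 4 \left(\left(-1 + L\right) + O\right) = - 4 \left(-1 + L + O\right) = 4 - 4 L - 4 O$)
$y = 120$ ($y = \left(3 \left(-2\right) - 24\right) \left(-4\right) = \left(-6 - 24\right) \left(-4\right) = \left(-30\right) \left(-4\right) = 120$)
$b{\left(u,f \right)} = - f + 120 u$ ($b{\left(u,f \right)} = 120 u - f = - f + 120 u$)
$\left(b{\left(-18,33 \right)} - 887\right) - 1781 = \left(\left(\left(-1\right) 33 + 120 \left(-18\right)\right) - 887\right) - 1781 = \left(\left(-33 - 2160\right) - 887\right) - 1781 = \left(-2193 - 887\right) - 1781 = -3080 - 1781 = -4861$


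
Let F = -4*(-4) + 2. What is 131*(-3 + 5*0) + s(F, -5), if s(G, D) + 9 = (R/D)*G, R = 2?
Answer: -2046/5 ≈ -409.20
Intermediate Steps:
F = 18 (F = 16 + 2 = 18)
s(G, D) = -9 + 2*G/D (s(G, D) = -9 + (2/D)*G = -9 + 2*G/D)
131*(-3 + 5*0) + s(F, -5) = 131*(-3 + 5*0) + (-9 + 2*18/(-5)) = 131*(-3 + 0) + (-9 + 2*18*(-⅕)) = 131*(-3) + (-9 - 36/5) = -393 - 81/5 = -2046/5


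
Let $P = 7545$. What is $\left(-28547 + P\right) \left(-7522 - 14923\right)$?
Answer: $471389890$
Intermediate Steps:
$\left(-28547 + P\right) \left(-7522 - 14923\right) = \left(-28547 + 7545\right) \left(-7522 - 14923\right) = \left(-21002\right) \left(-22445\right) = 471389890$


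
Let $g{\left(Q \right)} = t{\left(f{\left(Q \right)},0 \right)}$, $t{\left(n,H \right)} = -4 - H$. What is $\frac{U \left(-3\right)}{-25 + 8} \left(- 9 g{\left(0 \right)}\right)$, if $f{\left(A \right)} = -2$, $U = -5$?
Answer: $- \frac{540}{17} \approx -31.765$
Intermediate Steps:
$g{\left(Q \right)} = -4$ ($g{\left(Q \right)} = -4 - 0 = -4 + 0 = -4$)
$\frac{U \left(-3\right)}{-25 + 8} \left(- 9 g{\left(0 \right)}\right) = \frac{\left(-5\right) \left(-3\right)}{-25 + 8} \left(- 9 \left(-4\right)\right) = \frac{15}{-17} \left(\left(-1\right) \left(-36\right)\right) = 15 \left(- \frac{1}{17}\right) 36 = \left(- \frac{15}{17}\right) 36 = - \frac{540}{17}$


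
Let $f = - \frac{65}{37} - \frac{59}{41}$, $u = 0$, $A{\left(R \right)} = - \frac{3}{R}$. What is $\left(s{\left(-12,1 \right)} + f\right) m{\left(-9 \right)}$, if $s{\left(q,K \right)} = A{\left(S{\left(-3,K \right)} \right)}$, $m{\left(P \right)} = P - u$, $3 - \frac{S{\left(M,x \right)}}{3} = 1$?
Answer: $\frac{100917}{3034} \approx 33.262$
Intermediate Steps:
$S{\left(M,x \right)} = 6$ ($S{\left(M,x \right)} = 9 - 3 = 6$)
$f = - \frac{4848}{1517}$ ($f = \left(-65\right) \frac{1}{37} - \frac{59}{41} = - \frac{65}{37} - \frac{59}{41} = - \frac{4848}{1517} \approx -3.1958$)
$m{\left(P \right)} = P$ ($m{\left(P \right)} = P - 0 = P + 0 = P$)
$s{\left(q,K \right)} = - \frac{1}{2}$ ($s{\left(q,K \right)} = - \frac{3}{6} = \left(-3\right) \frac{1}{6} = - \frac{1}{2}$)
$\left(s{\left(-12,1 \right)} + f\right) m{\left(-9 \right)} = \left(- \frac{1}{2} - \frac{4848}{1517}\right) \left(-9\right) = \left(- \frac{11213}{3034}\right) \left(-9\right) = \frac{100917}{3034}$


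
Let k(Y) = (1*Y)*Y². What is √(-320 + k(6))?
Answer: 2*I*√26 ≈ 10.198*I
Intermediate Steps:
k(Y) = Y³ (k(Y) = Y*Y² = Y³)
√(-320 + k(6)) = √(-320 + 6³) = √(-320 + 216) = √(-104) = 2*I*√26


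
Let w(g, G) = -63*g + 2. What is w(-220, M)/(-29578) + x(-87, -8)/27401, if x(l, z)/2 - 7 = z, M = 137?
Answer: -189945909/405233389 ≈ -0.46873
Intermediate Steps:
x(l, z) = 14 + 2*z
w(g, G) = 2 - 63*g
w(-220, M)/(-29578) + x(-87, -8)/27401 = (2 - 63*(-220))/(-29578) + (14 + 2*(-8))/27401 = (2 + 13860)*(-1/29578) + (14 - 16)*(1/27401) = 13862*(-1/29578) - 2*1/27401 = -6931/14789 - 2/27401 = -189945909/405233389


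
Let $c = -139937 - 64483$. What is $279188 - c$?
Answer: $483608$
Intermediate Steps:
$c = -204420$ ($c = -139937 - 64483 = -204420$)
$279188 - c = 279188 - -204420 = 279188 + 204420 = 483608$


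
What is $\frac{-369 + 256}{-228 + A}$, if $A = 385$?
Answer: $- \frac{113}{157} \approx -0.71975$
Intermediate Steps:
$\frac{-369 + 256}{-228 + A} = \frac{-369 + 256}{-228 + 385} = - \frac{113}{157}$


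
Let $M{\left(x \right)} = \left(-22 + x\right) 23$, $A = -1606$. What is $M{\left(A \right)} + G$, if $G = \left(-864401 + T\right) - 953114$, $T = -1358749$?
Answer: $-3213708$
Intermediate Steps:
$M{\left(x \right)} = -506 + 23 x$
$G = -3176264$ ($G = \left(-864401 - 1358749\right) - 953114 = -2223150 - 953114 = -3176264$)
$M{\left(A \right)} + G = \left(-506 + 23 \left(-1606\right)\right) - 3176264 = \left(-506 - 36938\right) - 3176264 = -37444 - 3176264 = -3213708$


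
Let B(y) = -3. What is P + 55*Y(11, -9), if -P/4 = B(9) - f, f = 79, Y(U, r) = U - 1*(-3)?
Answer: 1098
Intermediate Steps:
Y(U, r) = 3 + U (Y(U, r) = U + 3 = 3 + U)
P = 328 (P = -4*(-3 - 1*79) = -4*(-3 - 79) = -4*(-82) = 328)
P + 55*Y(11, -9) = 328 + 55*(3 + 11) = 328 + 55*14 = 328 + 770 = 1098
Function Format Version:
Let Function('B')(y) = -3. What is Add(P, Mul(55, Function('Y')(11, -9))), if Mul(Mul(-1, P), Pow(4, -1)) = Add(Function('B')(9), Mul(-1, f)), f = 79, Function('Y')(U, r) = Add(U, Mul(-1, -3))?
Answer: 1098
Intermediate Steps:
Function('Y')(U, r) = Add(3, U) (Function('Y')(U, r) = Add(U, 3) = Add(3, U))
P = 328 (P = Mul(-4, Add(-3, Mul(-1, 79))) = Mul(-4, Add(-3, -79)) = Mul(-4, -82) = 328)
Add(P, Mul(55, Function('Y')(11, -9))) = Add(328, Mul(55, Add(3, 11))) = Add(328, Mul(55, 14)) = Add(328, 770) = 1098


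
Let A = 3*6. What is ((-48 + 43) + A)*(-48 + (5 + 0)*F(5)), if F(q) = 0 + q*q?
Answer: 1001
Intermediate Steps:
A = 18
F(q) = q² (F(q) = 0 + q² = q²)
((-48 + 43) + A)*(-48 + (5 + 0)*F(5)) = ((-48 + 43) + 18)*(-48 + (5 + 0)*5²) = (-5 + 18)*(-48 + 5*25) = 13*(-48 + 125) = 13*77 = 1001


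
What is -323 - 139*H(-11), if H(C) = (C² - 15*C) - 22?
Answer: -37019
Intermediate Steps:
H(C) = -22 + C² - 15*C
-323 - 139*H(-11) = -323 - 139*(-22 + (-11)² - 15*(-11)) = -323 - 139*(-22 + 121 + 165) = -323 - 139*264 = -323 - 36696 = -37019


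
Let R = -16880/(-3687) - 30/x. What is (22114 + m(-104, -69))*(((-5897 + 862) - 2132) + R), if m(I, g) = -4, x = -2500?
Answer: -4865638026293/30725 ≈ -1.5836e+8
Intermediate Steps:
R = 4231061/921750 (R = -16880/(-3687) - 30/(-2500) = -16880*(-1/3687) - 30*(-1/2500) = 16880/3687 + 3/250 = 4231061/921750 ≈ 4.5902)
(22114 + m(-104, -69))*(((-5897 + 862) - 2132) + R) = (22114 - 4)*(((-5897 + 862) - 2132) + 4231061/921750) = 22110*((-5035 - 2132) + 4231061/921750) = 22110*(-7167 + 4231061/921750) = 22110*(-6601951189/921750) = -4865638026293/30725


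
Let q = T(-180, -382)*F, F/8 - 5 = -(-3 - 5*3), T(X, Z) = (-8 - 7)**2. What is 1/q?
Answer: 1/41400 ≈ 2.4155e-5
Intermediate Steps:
T(X, Z) = 225 (T(X, Z) = (-15)**2 = 225)
F = 184 (F = 40 + 8*(-(-3 - 5*3)) = 40 + 8*(-(-3 - 15)) = 40 + 8*(-1*(-18)) = 40 + 8*18 = 40 + 144 = 184)
q = 41400 (q = 225*184 = 41400)
1/q = 1/41400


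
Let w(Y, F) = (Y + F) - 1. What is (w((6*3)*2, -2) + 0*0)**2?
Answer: 1089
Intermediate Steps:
w(Y, F) = -1 + F + Y (w(Y, F) = (F + Y) - 1 = -1 + F + Y)
(w((6*3)*2, -2) + 0*0)**2 = ((-1 - 2 + (6*3)*2) + 0*0)**2 = ((-1 - 2 + 18*2) + 0)**2 = ((-1 - 2 + 36) + 0)**2 = (33 + 0)**2 = 33**2 = 1089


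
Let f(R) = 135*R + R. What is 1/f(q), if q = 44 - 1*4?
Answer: 1/5440 ≈ 0.00018382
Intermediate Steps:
q = 40 (q = 44 - 4 = 40)
f(R) = 136*R
1/f(q) = 1/(136*40) = 1/5440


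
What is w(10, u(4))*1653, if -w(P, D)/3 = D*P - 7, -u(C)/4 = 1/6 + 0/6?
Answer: 67773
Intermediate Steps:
u(C) = -⅔ (u(C) = -4*(1/6 + 0/6) = -4*(1*(⅙) + 0*(⅙)) = -4*(⅙ + 0) = -4*⅙ = -⅔)
w(P, D) = 21 - 3*D*P (w(P, D) = -3*(D*P - 7) = -3*(-7 + D*P) = 21 - 3*D*P)
w(10, u(4))*1653 = (21 - 3*(-⅔)*10)*1653 = (21 + 20)*1653 = 41*1653 = 67773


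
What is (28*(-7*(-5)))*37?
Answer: 36260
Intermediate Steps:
(28*(-7*(-5)))*37 = (28*35)*37 = 980*37 = 36260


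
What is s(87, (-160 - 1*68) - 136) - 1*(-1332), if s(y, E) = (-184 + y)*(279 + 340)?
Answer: -58711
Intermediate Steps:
s(y, E) = -113896 + 619*y (s(y, E) = (-184 + y)*619 = -113896 + 619*y)
s(87, (-160 - 1*68) - 136) - 1*(-1332) = (-113896 + 619*87) - 1*(-1332) = (-113896 + 53853) + 1332 = -60043 + 1332 = -58711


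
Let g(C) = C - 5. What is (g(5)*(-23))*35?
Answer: 0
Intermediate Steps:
g(C) = -5 + C
(g(5)*(-23))*35 = ((-5 + 5)*(-23))*35 = (0*(-23))*35 = 0*35 = 0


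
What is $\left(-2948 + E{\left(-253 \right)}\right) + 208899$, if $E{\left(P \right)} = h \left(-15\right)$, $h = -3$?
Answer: $205996$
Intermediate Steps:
$E{\left(P \right)} = 45$ ($E{\left(P \right)} = \left(-3\right) \left(-15\right) = 45$)
$\left(-2948 + E{\left(-253 \right)}\right) + 208899 = \left(-2948 + 45\right) + 208899 = -2903 + 208899 = 205996$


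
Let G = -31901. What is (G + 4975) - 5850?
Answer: -32776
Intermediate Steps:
(G + 4975) - 5850 = (-31901 + 4975) - 5850 = -26926 - 5850 = -32776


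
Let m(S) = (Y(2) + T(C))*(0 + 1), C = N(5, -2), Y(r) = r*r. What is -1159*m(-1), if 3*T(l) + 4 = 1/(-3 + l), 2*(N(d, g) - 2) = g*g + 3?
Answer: -16226/5 ≈ -3245.2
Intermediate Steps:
Y(r) = r**2
N(d, g) = 7/2 + g**2/2 (N(d, g) = 2 + (g*g + 3)/2 = 2 + (g**2 + 3)/2 = 2 + (3 + g**2)/2 = 2 + (3/2 + g**2/2) = 7/2 + g**2/2)
C = 11/2 (C = 7/2 + (1/2)*(-2)**2 = 7/2 + (1/2)*4 = 7/2 + 2 = 11/2 ≈ 5.5000)
T(l) = -4/3 + 1/(3*(-3 + l))
m(S) = 14/5 (m(S) = (2**2 + (13 - 4*11/2)/(3*(-3 + 11/2)))*(0 + 1) = (4 + (13 - 22)/(3*(5/2)))*1 = (4 + (1/3)*(2/5)*(-9))*1 = (4 - 6/5)*1 = (14/5)*1 = 14/5)
-1159*m(-1) = -1159*14/5 = -16226/5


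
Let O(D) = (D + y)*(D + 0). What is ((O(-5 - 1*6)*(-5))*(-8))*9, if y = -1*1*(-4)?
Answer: 27720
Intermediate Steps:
y = 4 (y = -1*(-4) = 4)
O(D) = D*(4 + D) (O(D) = (D + 4)*(D + 0) = (4 + D)*D = D*(4 + D))
((O(-5 - 1*6)*(-5))*(-8))*9 = ((((-5 - 1*6)*(4 + (-5 - 1*6)))*(-5))*(-8))*9 = ((((-5 - 6)*(4 + (-5 - 6)))*(-5))*(-8))*9 = ((-11*(4 - 11)*(-5))*(-8))*9 = ((-11*(-7)*(-5))*(-8))*9 = ((77*(-5))*(-8))*9 = -385*(-8)*9 = 3080*9 = 27720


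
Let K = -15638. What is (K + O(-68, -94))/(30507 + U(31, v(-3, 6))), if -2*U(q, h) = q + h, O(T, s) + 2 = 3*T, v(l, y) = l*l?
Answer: -15844/30487 ≈ -0.51970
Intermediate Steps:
v(l, y) = l²
O(T, s) = -2 + 3*T
U(q, h) = -h/2 - q/2 (U(q, h) = -(q + h)/2 = -(h + q)/2 = -h/2 - q/2)
(K + O(-68, -94))/(30507 + U(31, v(-3, 6))) = (-15638 + (-2 + 3*(-68)))/(30507 + (-½*(-3)² - ½*31)) = (-15638 + (-2 - 204))/(30507 + (-½*9 - 31/2)) = (-15638 - 206)/(30507 + (-9/2 - 31/2)) = -15844/(30507 - 20) = -15844/30487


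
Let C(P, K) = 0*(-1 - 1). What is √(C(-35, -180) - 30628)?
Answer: 2*I*√7657 ≈ 175.01*I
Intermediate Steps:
C(P, K) = 0 (C(P, K) = 0*(-2) = 0)
√(C(-35, -180) - 30628) = √(0 - 30628) = √(-30628) = 2*I*√7657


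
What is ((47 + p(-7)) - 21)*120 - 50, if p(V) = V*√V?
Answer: 3070 - 840*I*√7 ≈ 3070.0 - 2222.4*I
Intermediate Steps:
p(V) = V^(3/2)
((47 + p(-7)) - 21)*120 - 50 = ((47 + (-7)^(3/2)) - 21)*120 - 50 = ((47 - 7*I*√7) - 21)*120 - 50 = (26 - 7*I*√7)*120 - 50 = (3120 - 840*I*√7) - 50 = 3070 - 840*I*√7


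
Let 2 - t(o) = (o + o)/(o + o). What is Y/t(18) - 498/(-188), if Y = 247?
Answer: 23467/94 ≈ 249.65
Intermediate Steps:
t(o) = 1 (t(o) = 2 - (o + o)/(o + o) = 2 - 2*o/(2*o) = 2 - 2*o*1/(2*o) = 2 - 1*1 = 2 - 1 = 1)
Y/t(18) - 498/(-188) = 247/1 - 498/(-188) = 247*1 - 498*(-1/188) = 247 + 249/94 = 23467/94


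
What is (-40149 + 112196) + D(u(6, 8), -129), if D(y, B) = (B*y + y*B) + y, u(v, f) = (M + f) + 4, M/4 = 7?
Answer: 61767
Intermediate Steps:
M = 28 (M = 4*7 = 28)
u(v, f) = 32 + f (u(v, f) = (28 + f) + 4 = 32 + f)
D(y, B) = y + 2*B*y (D(y, B) = (B*y + B*y) + y = 2*B*y + y = y + 2*B*y)
(-40149 + 112196) + D(u(6, 8), -129) = (-40149 + 112196) + (32 + 8)*(1 + 2*(-129)) = 72047 + 40*(1 - 258) = 72047 + 40*(-257) = 72047 - 10280 = 61767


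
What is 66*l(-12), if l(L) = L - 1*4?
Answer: -1056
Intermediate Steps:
l(L) = -4 + L (l(L) = L - 4 = -4 + L)
66*l(-12) = 66*(-4 - 12) = 66*(-16) = -1056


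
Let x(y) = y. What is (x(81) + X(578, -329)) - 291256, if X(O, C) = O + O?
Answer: -290019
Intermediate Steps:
X(O, C) = 2*O
(x(81) + X(578, -329)) - 291256 = (81 + 2*578) - 291256 = (81 + 1156) - 291256 = 1237 - 291256 = -290019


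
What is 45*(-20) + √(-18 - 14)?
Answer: -900 + 4*I*√2 ≈ -900.0 + 5.6569*I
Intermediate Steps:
45*(-20) + √(-18 - 14) = -900 + √(-32) = -900 + 4*I*√2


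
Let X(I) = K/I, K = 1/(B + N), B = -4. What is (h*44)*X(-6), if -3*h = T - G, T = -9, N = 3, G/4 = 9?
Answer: 110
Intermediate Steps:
G = 36 (G = 4*9 = 36)
K = -1 (K = 1/(-4 + 3) = 1/(-1) = -1)
h = 15 (h = -(-9 - 1*36)/3 = -(-9 - 36)/3 = -⅓*(-45) = 15)
X(I) = -1/I
(h*44)*X(-6) = (15*44)*(-1/(-6)) = 660*(-1*(-⅙)) = 660*(⅙) = 110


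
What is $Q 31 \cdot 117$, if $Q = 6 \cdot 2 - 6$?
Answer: $21762$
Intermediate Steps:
$Q = 6$ ($Q = 12 - 6 = 6$)
$Q 31 \cdot 117 = 6 \cdot 31 \cdot 117 = 186 \cdot 117 = 21762$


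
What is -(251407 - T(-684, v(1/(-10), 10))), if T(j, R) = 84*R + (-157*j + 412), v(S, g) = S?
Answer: -718077/5 ≈ -1.4362e+5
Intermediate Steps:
T(j, R) = 412 - 157*j + 84*R (T(j, R) = 84*R + (412 - 157*j) = 412 - 157*j + 84*R)
-(251407 - T(-684, v(1/(-10), 10))) = -(251407 - (412 - 157*(-684) + 84/(-10))) = -(251407 - (412 + 107388 + 84*(-⅒))) = -(251407 - (412 + 107388 - 42/5)) = -(251407 - 1*538958/5) = -(251407 - 538958/5) = -1*718077/5 = -718077/5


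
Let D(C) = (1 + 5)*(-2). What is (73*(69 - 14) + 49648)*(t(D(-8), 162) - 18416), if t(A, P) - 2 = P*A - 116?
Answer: -1098696262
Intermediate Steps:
D(C) = -12 (D(C) = 6*(-2) = -12)
t(A, P) = -114 + A*P (t(A, P) = 2 + (P*A - 116) = 2 + (A*P - 116) = 2 + (-116 + A*P) = -114 + A*P)
(73*(69 - 14) + 49648)*(t(D(-8), 162) - 18416) = (73*(69 - 14) + 49648)*((-114 - 12*162) - 18416) = (73*55 + 49648)*((-114 - 1944) - 18416) = (4015 + 49648)*(-2058 - 18416) = 53663*(-20474) = -1098696262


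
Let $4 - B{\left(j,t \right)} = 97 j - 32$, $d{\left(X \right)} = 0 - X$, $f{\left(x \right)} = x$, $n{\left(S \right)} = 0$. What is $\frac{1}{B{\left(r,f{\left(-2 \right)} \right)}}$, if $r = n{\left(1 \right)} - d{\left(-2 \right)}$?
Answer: $\frac{1}{230} \approx 0.0043478$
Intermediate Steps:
$d{\left(X \right)} = - X$
$r = -2$ ($r = 0 - \left(-1\right) \left(-2\right) = 0 - 2 = -2$)
$B{\left(j,t \right)} = 36 - 97 j$ ($B{\left(j,t \right)} = 4 - \left(97 j - 32\right) = 4 - \left(-32 + 97 j\right) = 36 - 97 j$)
$\frac{1}{B{\left(r,f{\left(-2 \right)} \right)}} = \frac{1}{36 - -194} = \frac{1}{36 + 194} = \frac{1}{230}$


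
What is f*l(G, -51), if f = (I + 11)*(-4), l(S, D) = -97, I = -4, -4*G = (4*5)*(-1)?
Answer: 2716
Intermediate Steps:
G = 5 (G = -4*5*(-1)/4 = -5*(-1) = -¼*(-20) = 5)
f = -28 (f = (-4 + 11)*(-4) = 7*(-4) = -28)
f*l(G, -51) = -28*(-97) = 2716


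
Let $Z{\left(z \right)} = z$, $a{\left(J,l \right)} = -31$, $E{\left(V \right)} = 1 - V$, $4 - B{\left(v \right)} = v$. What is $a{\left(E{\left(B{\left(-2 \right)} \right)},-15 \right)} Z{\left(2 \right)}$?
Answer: $-62$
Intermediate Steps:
$B{\left(v \right)} = 4 - v$
$a{\left(E{\left(B{\left(-2 \right)} \right)},-15 \right)} Z{\left(2 \right)} = \left(-31\right) 2 = -62$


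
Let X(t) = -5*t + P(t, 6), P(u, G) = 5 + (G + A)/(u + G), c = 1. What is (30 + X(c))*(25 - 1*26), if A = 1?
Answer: -31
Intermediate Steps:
P(u, G) = 5 + (1 + G)/(G + u) (P(u, G) = 5 + (G + 1)/(u + G) = 5 + (1 + G)/(G + u))
X(t) = -5*t + (37 + 5*t)/(6 + t) (X(t) = -5*t + (1 + 5*t + 6*6)/(6 + t) = -5*t + (1 + 5*t + 36)/(6 + t) = -5*t + (37 + 5*t)/(6 + t))
(30 + X(c))*(25 - 1*26) = (30 + (37 - 25*1 - 5*1²)/(6 + 1))*(25 - 1*26) = (30 + (37 - 25 - 5*1)/7)*(25 - 26) = (30 + (37 - 25 - 5)/7)*(-1) = (30 + (⅐)*7)*(-1) = (30 + 1)*(-1) = 31*(-1) = -31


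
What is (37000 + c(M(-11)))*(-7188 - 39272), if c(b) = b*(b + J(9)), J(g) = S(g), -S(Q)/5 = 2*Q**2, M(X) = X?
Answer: -2138600260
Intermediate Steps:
S(Q) = -10*Q**2
J(g) = -10*g**2
c(b) = b*(-810 + b) (c(b) = b*(b - 10*9**2) = b*(b - 10*81) = b*(b - 810) = b*(-810 + b))
(37000 + c(M(-11)))*(-7188 - 39272) = (37000 - 11*(-810 - 11))*(-7188 - 39272) = (37000 - 11*(-821))*(-46460) = (37000 + 9031)*(-46460) = 46031*(-46460) = -2138600260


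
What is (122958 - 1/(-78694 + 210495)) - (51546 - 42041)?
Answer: 14953218852/131801 ≈ 1.1345e+5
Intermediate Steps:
(122958 - 1/(-78694 + 210495)) - (51546 - 42041) = (122958 - 1/131801) - 1*9505 = (122958 - 1*1/131801) - 9505 = (122958 - 1/131801) - 9505 = 16205987357/131801 - 9505 = 14953218852/131801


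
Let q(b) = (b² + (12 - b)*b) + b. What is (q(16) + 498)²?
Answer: 498436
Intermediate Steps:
q(b) = b + b² + b*(12 - b) (q(b) = (b² + b*(12 - b)) + b = b + b² + b*(12 - b))
(q(16) + 498)² = (13*16 + 498)² = (208 + 498)² = 706² = 498436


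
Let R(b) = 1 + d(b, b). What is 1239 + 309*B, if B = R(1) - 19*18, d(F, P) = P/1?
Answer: -103821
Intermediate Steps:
d(F, P) = P (d(F, P) = P*1 = P)
R(b) = 1 + b
B = -340 (B = (1 + 1) - 19*18 = 2 - 342 = -340)
1239 + 309*B = 1239 + 309*(-340) = 1239 - 105060 = -103821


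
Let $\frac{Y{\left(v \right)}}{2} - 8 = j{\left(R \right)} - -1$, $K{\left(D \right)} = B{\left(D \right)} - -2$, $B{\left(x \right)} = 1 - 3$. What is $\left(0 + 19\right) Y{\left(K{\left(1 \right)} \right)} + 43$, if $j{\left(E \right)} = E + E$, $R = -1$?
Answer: $309$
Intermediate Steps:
$B{\left(x \right)} = -2$
$K{\left(D \right)} = 0$ ($K{\left(D \right)} = -2 - -2 = -2 + 2 = 0$)
$j{\left(E \right)} = 2 E$
$Y{\left(v \right)} = 14$ ($Y{\left(v \right)} = 16 + 2 \left(2 \left(-1\right) - -1\right) = 16 + 2 \left(-2 + 1\right) = 16 + 2 \left(-1\right) = 16 - 2 = 14$)
$\left(0 + 19\right) Y{\left(K{\left(1 \right)} \right)} + 43 = \left(0 + 19\right) 14 + 43 = 19 \cdot 14 + 43 = 266 + 43 = 309$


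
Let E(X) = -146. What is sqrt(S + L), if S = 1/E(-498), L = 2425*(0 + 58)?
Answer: sqrt(2998095254)/146 ≈ 375.03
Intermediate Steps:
L = 140650 (L = 2425*58 = 140650)
S = -1/146 (S = 1/(-146) = -1/146 ≈ -0.0068493)
sqrt(S + L) = sqrt(-1/146 + 140650) = sqrt(20534899/146) = sqrt(2998095254)/146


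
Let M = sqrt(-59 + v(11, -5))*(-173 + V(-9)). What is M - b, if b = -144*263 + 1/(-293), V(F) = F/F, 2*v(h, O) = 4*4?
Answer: 11096497/293 - 172*I*sqrt(51) ≈ 37872.0 - 1228.3*I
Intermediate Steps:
v(h, O) = 8 (v(h, O) = (4*4)/2 = (1/2)*16 = 8)
V(F) = 1
b = -11096497/293 (b = -37872 - 1/293 = -11096497/293 ≈ -37872.)
M = -172*I*sqrt(51) (M = sqrt(-59 + 8)*(-173 + 1) = sqrt(-51)*(-172) = (I*sqrt(51))*(-172) = -172*I*sqrt(51) ≈ -1228.3*I)
M - b = -172*I*sqrt(51) - 1*(-11096497/293) = -172*I*sqrt(51) + 11096497/293 = 11096497/293 - 172*I*sqrt(51)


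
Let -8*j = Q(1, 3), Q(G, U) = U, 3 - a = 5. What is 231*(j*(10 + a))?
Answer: -693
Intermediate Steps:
a = -2 (a = 3 - 1*5 = 3 - 5 = -2)
j = -3/8 (j = -⅛*3 = -3/8 ≈ -0.37500)
231*(j*(10 + a)) = 231*(-3*(10 - 2)/8) = 231*(-3/8*8) = 231*(-3) = -693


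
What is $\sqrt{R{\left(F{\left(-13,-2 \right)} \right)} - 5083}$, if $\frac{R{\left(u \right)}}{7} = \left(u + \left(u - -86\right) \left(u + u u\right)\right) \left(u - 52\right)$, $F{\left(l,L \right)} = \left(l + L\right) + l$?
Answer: $i \sqrt{24544283} \approx 4954.2 i$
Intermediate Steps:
$F{\left(l,L \right)} = L + 2 l$ ($F{\left(l,L \right)} = \left(L + l\right) + l = L + 2 l$)
$R{\left(u \right)} = 7 \left(-52 + u\right) \left(u + \left(86 + u\right) \left(u + u^{2}\right)\right)$ ($R{\left(u \right)} = 7 \left(u + \left(u - -86\right) \left(u + u u\right)\right) \left(u - 52\right) = 7 \left(u + \left(u + 86\right) \left(u + u^{2}\right)\right) \left(-52 + u\right) = 7 \left(u + \left(86 + u\right) \left(u + u^{2}\right)\right) \left(-52 + u\right) = 7 \left(-52 + u\right) \left(u + \left(86 + u\right) \left(u + u^{2}\right)\right)$)
$\sqrt{R{\left(F{\left(-13,-2 \right)} \right)} - 5083} = \sqrt{7 \left(-2 + 2 \left(-13\right)\right) \left(-4524 + \left(-2 + 2 \left(-13\right)\right)^{3} - 4437 \left(-2 + 2 \left(-13\right)\right) + 35 \left(-2 + 2 \left(-13\right)\right)^{2}\right) - 5083} = \sqrt{7 \left(-2 - 26\right) \left(-4524 + \left(-2 - 26\right)^{3} - 4437 \left(-2 - 26\right) + 35 \left(-2 - 26\right)^{2}\right) - 5083} = \sqrt{7 \left(-28\right) \left(-4524 + \left(-28\right)^{3} - -124236 + 35 \left(-28\right)^{2}\right) - 5083} = \sqrt{7 \left(-28\right) \left(-4524 - 21952 + 124236 + 35 \cdot 784\right) - 5083} = \sqrt{7 \left(-28\right) \left(-4524 - 21952 + 124236 + 27440\right) - 5083} = \sqrt{7 \left(-28\right) 125200 - 5083} = \sqrt{-24539200 - 5083} = \sqrt{-24544283} = i \sqrt{24544283}$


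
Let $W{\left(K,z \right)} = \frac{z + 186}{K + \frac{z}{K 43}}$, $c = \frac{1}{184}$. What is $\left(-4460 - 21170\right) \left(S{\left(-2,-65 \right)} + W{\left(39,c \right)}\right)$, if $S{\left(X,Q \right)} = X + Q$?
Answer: $\frac{19194125693380}{12034153} \approx 1.595 \cdot 10^{6}$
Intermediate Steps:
$S{\left(X,Q \right)} = Q + X$
$c = \frac{1}{184} \approx 0.0054348$
$W{\left(K,z \right)} = \frac{186 + z}{K + \frac{z}{43 K}}$
$\left(-4460 - 21170\right) \left(S{\left(-2,-65 \right)} + W{\left(39,c \right)}\right) = \left(-4460 - 21170\right) \left(\left(-65 - 2\right) + 43 \cdot 39 \frac{1}{\frac{1}{184} + 43 \cdot 39^{2}} \left(186 + \frac{1}{184}\right)\right) = - 25630 \left(-67 + 43 \cdot 39 \frac{1}{\frac{1}{184} + 43 \cdot 1521} \cdot \frac{34225}{184}\right) = - 25630 \left(-67 + 43 \cdot 39 \frac{1}{\frac{1}{184} + 65403} \cdot \frac{34225}{184}\right) = - 25630 \left(-67 + 43 \cdot 39 \frac{1}{\frac{12034153}{184}} \cdot \frac{34225}{184}\right) = - 25630 \left(-67 + 43 \cdot 39 \cdot \frac{184}{12034153} \cdot \frac{34225}{184}\right) = - 25630 \left(-67 + \frac{57395325}{12034153}\right) = \left(-25630\right) \left(- \frac{748892926}{12034153}\right) = \frac{19194125693380}{12034153}$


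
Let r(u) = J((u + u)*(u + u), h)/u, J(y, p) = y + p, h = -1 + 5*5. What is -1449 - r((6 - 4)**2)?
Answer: -1471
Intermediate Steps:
h = 24 (h = -1 + 25 = 24)
J(y, p) = p + y
r(u) = (24 + 4*u**2)/u (r(u) = (24 + (u + u)*(u + u))/u = (24 + (2*u)*(2*u))/u = (24 + 4*u**2)/u)
-1449 - r((6 - 4)**2) = -1449 - (4*(6 - 4)**2 + 24/((6 - 4)**2)) = -1449 - (4*2**2 + 24/(2**2)) = -1449 - (4*4 + 24/4) = -1449 - (16 + 24*(1/4)) = -1449 - (16 + 6) = -1449 - 1*22 = -1449 - 22 = -1471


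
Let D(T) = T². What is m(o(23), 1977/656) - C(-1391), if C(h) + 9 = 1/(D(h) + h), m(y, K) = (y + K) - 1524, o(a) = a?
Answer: -944292347703/634184720 ≈ -1489.0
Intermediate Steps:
m(y, K) = -1524 + K + y (m(y, K) = (K + y) - 1524 = -1524 + K + y)
C(h) = -9 + 1/(h + h²) (C(h) = -9 + 1/(h² + h) = -9 + 1/(h + h²))
m(o(23), 1977/656) - C(-1391) = (-1524 + 1977/656 + 23) - (1 - 9*(-1391) - 9*(-1391)²)/((-1391)*(1 - 1391)) = (-1524 + 1977*(1/656) + 23) - (-1)*(1 + 12519 - 9*1934881)/(1391*(-1390)) = (-1524 + 1977/656 + 23) - (-1)*(-1)*(1 + 12519 - 17413929)/(1391*1390) = -982679/656 - (-1)*(-1)*(-17401409)/(1391*1390) = -982679/656 - 1*(-17401409/1933490) = -982679/656 + 17401409/1933490 = -944292347703/634184720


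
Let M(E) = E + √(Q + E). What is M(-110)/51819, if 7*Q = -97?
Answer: -110/51819 + 17*I*√21/362733 ≈ -0.0021228 + 0.00021477*I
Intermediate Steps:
Q = -97/7 (Q = (⅐)*(-97) = -97/7 ≈ -13.857)
M(E) = E + √(-97/7 + E)
M(-110)/51819 = (-110 + √(-679 + 49*(-110))/7)/51819 = (-110 + √(-679 - 5390)/7)*(1/51819) = (-110 + √(-6069)/7)*(1/51819) = (-110 + (17*I*√21)/7)*(1/51819) = (-110 + 17*I*√21/7)*(1/51819) = -110/51819 + 17*I*√21/362733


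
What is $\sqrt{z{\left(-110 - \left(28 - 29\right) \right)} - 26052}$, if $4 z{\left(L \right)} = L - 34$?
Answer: $\frac{i \sqrt{104351}}{2} \approx 161.52 i$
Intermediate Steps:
$z{\left(L \right)} = - \frac{17}{2} + \frac{L}{4}$ ($z{\left(L \right)} = \frac{L - 34}{4} = \frac{-34 + L}{4} = - \frac{17}{2} + \frac{L}{4}$)
$\sqrt{z{\left(-110 - \left(28 - 29\right) \right)} - 26052} = \sqrt{\left(- \frac{17}{2} + \frac{-110 - \left(28 - 29\right)}{4}\right) - 26052} = \sqrt{\left(- \frac{17}{2} + \frac{-110 - -1}{4}\right) - 26052} = \sqrt{\left(- \frac{17}{2} + \frac{-110 + 1}{4}\right) - 26052} = \sqrt{\left(- \frac{17}{2} + \frac{1}{4} \left(-109\right)\right) - 26052} = \sqrt{\left(- \frac{17}{2} - \frac{109}{4}\right) - 26052} = \sqrt{- \frac{143}{4} - 26052} = \sqrt{- \frac{104351}{4}} = \frac{i \sqrt{104351}}{2}$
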